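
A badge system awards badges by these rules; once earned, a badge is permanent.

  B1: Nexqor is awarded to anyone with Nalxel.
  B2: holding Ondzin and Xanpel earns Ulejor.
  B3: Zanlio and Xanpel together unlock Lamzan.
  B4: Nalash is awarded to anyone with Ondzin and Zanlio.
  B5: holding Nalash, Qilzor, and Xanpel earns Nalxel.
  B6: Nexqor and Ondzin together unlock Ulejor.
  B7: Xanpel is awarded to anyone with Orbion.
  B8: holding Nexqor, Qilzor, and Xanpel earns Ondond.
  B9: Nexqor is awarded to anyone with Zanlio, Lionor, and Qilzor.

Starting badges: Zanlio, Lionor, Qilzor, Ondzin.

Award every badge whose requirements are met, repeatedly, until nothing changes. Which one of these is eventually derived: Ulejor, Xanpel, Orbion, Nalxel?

Ulejor

With Zanlio, Lionor, and Qilzor, Nexqor is earned (B9).
With Nexqor and Ondzin, Ulejor is earned (B6).
Nalxel would need Nalash, Qilzor, and Xanpel (B5), but Xanpel is never earned. Xanpel would need Orbion (B7), but Orbion is never earned. No rule produces Orbion, and it is not given.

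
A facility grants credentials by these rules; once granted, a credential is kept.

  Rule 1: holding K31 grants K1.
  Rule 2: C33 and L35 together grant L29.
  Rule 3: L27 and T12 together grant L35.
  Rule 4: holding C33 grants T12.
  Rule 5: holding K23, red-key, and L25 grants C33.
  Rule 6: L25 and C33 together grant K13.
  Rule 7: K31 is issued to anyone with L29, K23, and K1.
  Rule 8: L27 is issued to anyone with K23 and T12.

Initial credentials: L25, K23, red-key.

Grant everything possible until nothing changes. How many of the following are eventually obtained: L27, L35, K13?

Holding K23, red-key, and L25 grants C33 (Rule 5).
Holding L25 and C33 grants K13 (Rule 6).
Holding C33 grants T12 (Rule 4).
Holding K23 and T12 grants L27 (Rule 8).
Holding L27 and T12 grants L35 (Rule 3).
L27: reached.
L35: reached.
K13: reached.
All 3 are reached.

3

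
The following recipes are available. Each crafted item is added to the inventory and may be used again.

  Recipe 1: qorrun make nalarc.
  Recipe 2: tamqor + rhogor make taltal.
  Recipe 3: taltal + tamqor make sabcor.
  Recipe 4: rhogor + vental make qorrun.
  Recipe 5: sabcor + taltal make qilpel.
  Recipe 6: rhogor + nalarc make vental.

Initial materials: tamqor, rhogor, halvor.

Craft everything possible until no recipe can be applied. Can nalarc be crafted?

No

nalarc would need qorrun (Recipe 1), but qorrun is never obtained.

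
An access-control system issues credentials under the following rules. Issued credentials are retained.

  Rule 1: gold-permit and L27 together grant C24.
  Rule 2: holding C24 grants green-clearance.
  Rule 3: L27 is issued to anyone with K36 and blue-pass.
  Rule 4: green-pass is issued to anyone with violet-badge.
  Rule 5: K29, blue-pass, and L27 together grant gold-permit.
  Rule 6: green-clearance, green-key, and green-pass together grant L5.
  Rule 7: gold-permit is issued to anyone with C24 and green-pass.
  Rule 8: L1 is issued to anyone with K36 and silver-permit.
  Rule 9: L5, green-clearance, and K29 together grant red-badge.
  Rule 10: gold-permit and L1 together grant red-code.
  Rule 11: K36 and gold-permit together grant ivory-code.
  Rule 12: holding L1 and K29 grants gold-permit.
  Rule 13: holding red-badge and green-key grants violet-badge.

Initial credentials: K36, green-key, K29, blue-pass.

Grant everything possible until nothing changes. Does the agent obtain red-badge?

red-badge would need L5, green-clearance, and K29 (Rule 9), but L5 is never granted.

No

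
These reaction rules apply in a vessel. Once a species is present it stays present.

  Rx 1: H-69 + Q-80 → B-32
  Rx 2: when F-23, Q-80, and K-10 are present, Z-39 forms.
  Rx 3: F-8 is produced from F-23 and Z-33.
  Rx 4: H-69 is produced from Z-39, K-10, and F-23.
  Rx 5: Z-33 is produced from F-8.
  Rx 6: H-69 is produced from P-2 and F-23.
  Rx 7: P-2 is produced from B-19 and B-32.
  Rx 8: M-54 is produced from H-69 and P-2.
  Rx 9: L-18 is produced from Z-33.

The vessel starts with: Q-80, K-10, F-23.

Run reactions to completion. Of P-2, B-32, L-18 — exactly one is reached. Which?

F-23, Q-80, and K-10 present → Z-39 forms (Rx 2).
Z-39, K-10, and F-23 present → H-69 forms (Rx 4).
H-69 and Q-80 present → B-32 forms (Rx 1).
L-18 would need Z-33 (Rx 9), but Z-33 never forms. P-2 would need B-19 and B-32 (Rx 7), but B-19 never forms.

B-32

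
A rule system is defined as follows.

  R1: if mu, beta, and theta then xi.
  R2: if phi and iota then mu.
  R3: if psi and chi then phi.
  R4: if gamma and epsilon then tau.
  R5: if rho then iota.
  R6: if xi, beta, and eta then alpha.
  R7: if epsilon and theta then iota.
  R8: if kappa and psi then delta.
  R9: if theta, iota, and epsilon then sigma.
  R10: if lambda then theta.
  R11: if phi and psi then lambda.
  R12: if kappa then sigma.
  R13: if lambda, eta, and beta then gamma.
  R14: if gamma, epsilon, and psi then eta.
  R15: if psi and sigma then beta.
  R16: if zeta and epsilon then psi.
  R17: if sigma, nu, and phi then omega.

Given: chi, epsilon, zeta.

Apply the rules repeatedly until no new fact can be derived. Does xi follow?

Yes

From zeta and epsilon, R16 gives psi.
psi and chi hold, so phi follows (R3).
phi and psi hold, so lambda follows (R11).
From lambda, R10 gives theta.
From epsilon and theta, R7 gives iota.
theta, iota, and epsilon hold, so sigma follows (R9).
From phi and iota, R2 gives mu.
psi and sigma hold, so beta follows (R15).
mu, beta, and theta hold, so xi follows (R1).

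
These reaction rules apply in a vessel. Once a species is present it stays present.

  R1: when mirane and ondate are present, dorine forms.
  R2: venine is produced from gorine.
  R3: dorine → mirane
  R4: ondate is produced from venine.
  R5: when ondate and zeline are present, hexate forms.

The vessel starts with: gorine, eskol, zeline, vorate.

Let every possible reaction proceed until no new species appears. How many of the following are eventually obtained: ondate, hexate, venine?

3

gorine present → venine forms (R2).
venine present → ondate forms (R4).
ondate and zeline present → hexate forms (R5).
ondate: reached.
hexate: reached.
venine: reached.
All 3 are reached.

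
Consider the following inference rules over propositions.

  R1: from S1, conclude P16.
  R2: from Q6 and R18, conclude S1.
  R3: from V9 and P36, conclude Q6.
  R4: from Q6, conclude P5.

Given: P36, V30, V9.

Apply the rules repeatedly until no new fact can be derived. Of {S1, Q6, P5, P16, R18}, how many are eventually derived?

V9 and P36 hold, so Q6 follows (R3).
From Q6, R4 gives P5.
S1 would need Q6 and R18 (R2), but R18 is never established.
Q6: reached.
P5: reached.
P16 would need S1 (R1), but S1 is never established.
No rule produces R18, and it is not given.
Reached: Q6 and P5 — 2 of the 5.

2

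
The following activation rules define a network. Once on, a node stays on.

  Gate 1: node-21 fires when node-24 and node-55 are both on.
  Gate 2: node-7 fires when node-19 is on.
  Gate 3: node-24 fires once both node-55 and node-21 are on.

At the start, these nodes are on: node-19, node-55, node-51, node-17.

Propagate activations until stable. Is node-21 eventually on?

No

node-21 would need node-24 and node-55 (Gate 1), but node-24 never turns on.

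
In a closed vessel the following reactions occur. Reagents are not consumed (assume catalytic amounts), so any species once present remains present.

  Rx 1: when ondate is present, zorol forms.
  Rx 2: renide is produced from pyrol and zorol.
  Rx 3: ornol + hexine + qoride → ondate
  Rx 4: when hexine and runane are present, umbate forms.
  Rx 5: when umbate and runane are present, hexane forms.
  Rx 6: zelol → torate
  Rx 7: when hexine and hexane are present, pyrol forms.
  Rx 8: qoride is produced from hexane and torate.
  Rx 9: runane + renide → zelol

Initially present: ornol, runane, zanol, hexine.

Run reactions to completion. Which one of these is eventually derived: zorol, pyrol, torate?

pyrol

hexine and runane present → umbate forms (Rx 4).
umbate and runane present → hexane forms (Rx 5).
hexine and hexane present → pyrol forms (Rx 7).
torate would need zelol (Rx 6), but zelol never forms. zorol would need ondate (Rx 1), but ondate never forms.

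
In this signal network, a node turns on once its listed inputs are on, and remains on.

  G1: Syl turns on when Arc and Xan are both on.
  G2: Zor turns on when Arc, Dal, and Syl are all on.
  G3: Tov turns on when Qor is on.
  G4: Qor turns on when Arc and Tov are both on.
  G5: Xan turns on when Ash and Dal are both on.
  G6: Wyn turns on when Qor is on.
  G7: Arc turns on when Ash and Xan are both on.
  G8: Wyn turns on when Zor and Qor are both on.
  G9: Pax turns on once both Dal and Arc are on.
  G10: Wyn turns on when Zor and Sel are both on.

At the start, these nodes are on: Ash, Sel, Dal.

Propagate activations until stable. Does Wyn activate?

G5: Ash and Dal on → Xan on.
G7: Ash and Xan on → Arc on.
Arc and Xan are on, so Syl turns on (G1).
G2: Arc, Dal, and Syl on → Zor on.
G10: Zor and Sel on → Wyn on.

Yes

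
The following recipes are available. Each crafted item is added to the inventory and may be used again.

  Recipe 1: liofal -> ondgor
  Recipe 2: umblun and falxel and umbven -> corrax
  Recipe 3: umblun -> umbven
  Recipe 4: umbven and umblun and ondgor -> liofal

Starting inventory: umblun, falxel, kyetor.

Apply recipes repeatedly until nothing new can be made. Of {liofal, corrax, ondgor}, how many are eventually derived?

1

umblun -> umbven (Recipe 3).
umblun and falxel and umbven -> corrax (Recipe 2).
liofal would need umbven, umblun, and ondgor (Recipe 4), but ondgor is never obtained.
corrax: reached.
ondgor would need liofal (Recipe 1), but liofal is never obtained.
Reached: corrax — 1 of the 3.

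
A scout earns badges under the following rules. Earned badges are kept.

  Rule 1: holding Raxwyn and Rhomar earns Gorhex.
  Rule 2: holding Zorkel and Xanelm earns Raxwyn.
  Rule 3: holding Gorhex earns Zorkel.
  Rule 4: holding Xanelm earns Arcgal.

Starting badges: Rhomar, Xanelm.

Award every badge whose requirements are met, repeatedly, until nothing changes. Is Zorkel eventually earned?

No

Zorkel would need Gorhex (Rule 3), but Gorhex is never earned.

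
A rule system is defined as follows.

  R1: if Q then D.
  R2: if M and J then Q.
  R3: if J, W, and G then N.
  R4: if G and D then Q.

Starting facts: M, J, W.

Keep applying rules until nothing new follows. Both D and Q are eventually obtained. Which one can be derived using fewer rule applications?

Q

Q: From M and J, R2 gives Q. [1 rule application]
D: M and J hold, so Q follows (R2). Q holds, so D follows (R1). [2 rule applications]
Q needs fewer.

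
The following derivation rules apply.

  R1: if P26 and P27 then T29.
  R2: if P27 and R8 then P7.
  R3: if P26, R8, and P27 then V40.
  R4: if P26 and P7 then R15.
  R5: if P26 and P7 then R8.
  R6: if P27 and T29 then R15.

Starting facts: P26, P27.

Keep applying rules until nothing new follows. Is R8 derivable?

R8 would need P26 and P7 (R5), but P7 is never established.

No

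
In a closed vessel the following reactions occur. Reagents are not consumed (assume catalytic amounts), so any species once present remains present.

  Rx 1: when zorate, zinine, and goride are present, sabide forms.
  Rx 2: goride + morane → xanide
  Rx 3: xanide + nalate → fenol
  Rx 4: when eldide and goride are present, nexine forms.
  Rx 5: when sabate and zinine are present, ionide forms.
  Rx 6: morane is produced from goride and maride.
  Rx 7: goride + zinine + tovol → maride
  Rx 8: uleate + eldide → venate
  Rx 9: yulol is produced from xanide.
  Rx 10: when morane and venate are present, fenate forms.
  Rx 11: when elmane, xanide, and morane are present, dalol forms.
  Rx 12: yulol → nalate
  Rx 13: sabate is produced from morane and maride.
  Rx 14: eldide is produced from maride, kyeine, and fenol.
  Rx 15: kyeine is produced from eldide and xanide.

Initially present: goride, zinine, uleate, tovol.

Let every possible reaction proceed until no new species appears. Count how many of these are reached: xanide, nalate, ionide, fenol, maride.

5

goride, zinine, and tovol present → maride forms (Rx 7).
goride and maride present → morane forms (Rx 6).
morane and maride present → sabate forms (Rx 13).
goride and morane present → xanide forms (Rx 2).
sabate and zinine present → ionide forms (Rx 5).
xanide present → yulol forms (Rx 9).
yulol present → nalate forms (Rx 12).
xanide and nalate present → fenol forms (Rx 3).
xanide: reached.
nalate: reached.
ionide: reached.
fenol: reached.
maride: reached.
All 5 are reached.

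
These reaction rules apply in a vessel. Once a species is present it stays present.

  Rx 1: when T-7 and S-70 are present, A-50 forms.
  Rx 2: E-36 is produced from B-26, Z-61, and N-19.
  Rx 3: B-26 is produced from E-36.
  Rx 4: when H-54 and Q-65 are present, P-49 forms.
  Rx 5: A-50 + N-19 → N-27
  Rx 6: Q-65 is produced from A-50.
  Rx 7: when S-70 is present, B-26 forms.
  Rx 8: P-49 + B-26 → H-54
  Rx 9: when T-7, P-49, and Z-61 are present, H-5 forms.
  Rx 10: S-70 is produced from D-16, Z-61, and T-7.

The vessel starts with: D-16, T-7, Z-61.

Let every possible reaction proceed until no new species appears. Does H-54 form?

No

H-54 would need P-49 and B-26 (Rx 8), but P-49 never forms.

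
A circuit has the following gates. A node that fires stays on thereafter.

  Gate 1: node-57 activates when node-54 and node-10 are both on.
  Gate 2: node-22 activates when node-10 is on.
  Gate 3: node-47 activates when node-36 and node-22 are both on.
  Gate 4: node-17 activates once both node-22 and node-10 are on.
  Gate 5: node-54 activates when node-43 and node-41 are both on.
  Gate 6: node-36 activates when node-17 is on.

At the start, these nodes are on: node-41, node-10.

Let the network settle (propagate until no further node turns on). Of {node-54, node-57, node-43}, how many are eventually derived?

0

node-54 would need node-43 and node-41 (Gate 5), but node-43 never turns on.
node-57 would need node-54 and node-10 (Gate 1), but node-54 never turns on.
No rule produces node-43, and it is not given.
None of the 3 are reached.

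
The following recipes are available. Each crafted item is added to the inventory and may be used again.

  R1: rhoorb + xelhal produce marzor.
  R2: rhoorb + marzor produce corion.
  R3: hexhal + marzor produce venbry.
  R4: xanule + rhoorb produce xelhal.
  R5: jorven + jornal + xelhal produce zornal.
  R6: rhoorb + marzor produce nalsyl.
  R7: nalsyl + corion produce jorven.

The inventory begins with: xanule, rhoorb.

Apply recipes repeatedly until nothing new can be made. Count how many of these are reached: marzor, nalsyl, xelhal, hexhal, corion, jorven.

Using R4, xanule and rhoorb make xelhal.
rhoorb + xelhal → marzor (R1).
rhoorb + marzor → nalsyl (R6).
Using R2, rhoorb and marzor make corion.
nalsyl + corion → jorven (R7).
marzor: reached.
nalsyl: reached.
xelhal: reached.
No rule produces hexhal, and it is not given.
corion: reached.
jorven: reached.
Reached: marzor, nalsyl, xelhal, corion, and jorven — 5 of the 6.

5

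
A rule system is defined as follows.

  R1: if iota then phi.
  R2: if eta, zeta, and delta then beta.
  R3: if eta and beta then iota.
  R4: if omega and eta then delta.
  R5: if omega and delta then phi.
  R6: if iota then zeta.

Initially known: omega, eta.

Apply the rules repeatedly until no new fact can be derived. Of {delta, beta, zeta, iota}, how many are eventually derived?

omega and eta hold, so delta follows (R4).
delta: reached.
beta would need eta, zeta, and delta (R2), but zeta is never established.
zeta would need iota (R6), but iota is never established.
iota would need eta and beta (R3), but beta is never established.
Reached: delta — 1 of the 4.

1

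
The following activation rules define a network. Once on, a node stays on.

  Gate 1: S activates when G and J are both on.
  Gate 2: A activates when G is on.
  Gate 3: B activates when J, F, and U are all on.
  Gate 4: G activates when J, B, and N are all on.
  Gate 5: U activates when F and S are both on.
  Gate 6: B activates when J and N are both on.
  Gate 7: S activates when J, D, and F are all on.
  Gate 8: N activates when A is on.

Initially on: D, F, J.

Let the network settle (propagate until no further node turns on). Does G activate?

No

G would need J, B, and N (Gate 4), but N never turns on.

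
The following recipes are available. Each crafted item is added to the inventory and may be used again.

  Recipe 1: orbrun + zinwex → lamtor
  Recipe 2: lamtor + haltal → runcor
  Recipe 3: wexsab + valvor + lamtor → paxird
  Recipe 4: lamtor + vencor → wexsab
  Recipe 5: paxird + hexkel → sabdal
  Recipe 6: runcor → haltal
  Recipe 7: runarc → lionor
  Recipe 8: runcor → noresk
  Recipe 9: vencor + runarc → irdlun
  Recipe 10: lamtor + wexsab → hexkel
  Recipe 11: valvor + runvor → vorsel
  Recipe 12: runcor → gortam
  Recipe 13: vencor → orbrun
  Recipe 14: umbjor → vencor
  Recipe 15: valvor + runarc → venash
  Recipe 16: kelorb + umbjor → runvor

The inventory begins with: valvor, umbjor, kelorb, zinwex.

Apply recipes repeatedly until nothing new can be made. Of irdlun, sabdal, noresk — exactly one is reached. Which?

umbjor → vencor (Recipe 14).
vencor → orbrun (Recipe 13).
orbrun + zinwex → lamtor (Recipe 1).
Using Recipe 4, lamtor and vencor make wexsab.
wexsab + valvor + lamtor → paxird (Recipe 3).
lamtor + wexsab → hexkel (Recipe 10).
paxird + hexkel → sabdal (Recipe 5).
noresk would need runcor (Recipe 8), but runcor is never obtained. irdlun would need vencor and runarc (Recipe 9), but runarc is never obtained.

sabdal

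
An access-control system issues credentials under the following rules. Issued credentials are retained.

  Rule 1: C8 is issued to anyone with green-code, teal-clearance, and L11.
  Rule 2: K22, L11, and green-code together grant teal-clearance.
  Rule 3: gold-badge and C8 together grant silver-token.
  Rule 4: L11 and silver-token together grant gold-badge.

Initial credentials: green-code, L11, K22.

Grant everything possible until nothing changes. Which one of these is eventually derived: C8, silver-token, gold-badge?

Holding K22, L11, and green-code grants teal-clearance (Rule 2).
Holding green-code, teal-clearance, and L11 grants C8 (Rule 1).
silver-token would need gold-badge and C8 (Rule 3), but gold-badge is never granted. gold-badge would need L11 and silver-token (Rule 4), but silver-token is never granted.

C8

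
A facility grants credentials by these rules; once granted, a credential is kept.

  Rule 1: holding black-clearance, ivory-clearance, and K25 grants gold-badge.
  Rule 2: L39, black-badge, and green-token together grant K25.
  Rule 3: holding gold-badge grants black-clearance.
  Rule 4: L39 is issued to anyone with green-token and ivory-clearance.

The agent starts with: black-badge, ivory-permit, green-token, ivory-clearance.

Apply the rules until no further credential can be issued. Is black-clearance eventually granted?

No

black-clearance would need gold-badge (Rule 3), but gold-badge is never granted.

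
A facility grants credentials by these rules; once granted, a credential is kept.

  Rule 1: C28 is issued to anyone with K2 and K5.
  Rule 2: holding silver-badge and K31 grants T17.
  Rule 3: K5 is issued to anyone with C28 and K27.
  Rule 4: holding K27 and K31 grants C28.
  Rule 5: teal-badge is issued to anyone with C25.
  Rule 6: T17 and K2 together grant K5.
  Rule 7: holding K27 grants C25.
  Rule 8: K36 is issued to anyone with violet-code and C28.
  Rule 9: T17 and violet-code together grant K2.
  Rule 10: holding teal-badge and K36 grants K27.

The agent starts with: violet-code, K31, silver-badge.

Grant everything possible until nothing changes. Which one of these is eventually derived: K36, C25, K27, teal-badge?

K36

Holding silver-badge and K31 grants T17 (Rule 2).
Holding T17 and violet-code grants K2 (Rule 9).
Holding T17 and K2 grants K5 (Rule 6).
Holding K2 and K5 grants C28 (Rule 1).
Holding violet-code and C28 grants K36 (Rule 8).
C25 would need K27 (Rule 7), but K27 is never granted. teal-badge would need C25 (Rule 5), but C25 is never granted. K27 would need teal-badge and K36 (Rule 10), but teal-badge is never granted.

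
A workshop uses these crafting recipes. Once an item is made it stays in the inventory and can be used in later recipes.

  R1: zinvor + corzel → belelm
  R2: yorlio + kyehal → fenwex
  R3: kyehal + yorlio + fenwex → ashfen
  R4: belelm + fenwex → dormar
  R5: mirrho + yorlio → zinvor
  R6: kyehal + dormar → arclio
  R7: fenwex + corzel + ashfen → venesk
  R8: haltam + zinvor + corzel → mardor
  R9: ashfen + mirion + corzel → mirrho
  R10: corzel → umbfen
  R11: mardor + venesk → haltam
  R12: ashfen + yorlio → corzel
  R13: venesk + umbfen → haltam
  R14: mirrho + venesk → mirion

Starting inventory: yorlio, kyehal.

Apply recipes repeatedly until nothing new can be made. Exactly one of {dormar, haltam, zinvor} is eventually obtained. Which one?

haltam

Using R2, yorlio and kyehal make fenwex.
Using R3, kyehal, yorlio, and fenwex make ashfen.
ashfen + yorlio → corzel (R12).
Using R7, fenwex, corzel, and ashfen make venesk.
corzel → umbfen (R10).
venesk + umbfen → haltam (R13).
zinvor would need mirrho and yorlio (R5), but mirrho is never obtained. dormar would need belelm and fenwex (R4), but belelm is never obtained.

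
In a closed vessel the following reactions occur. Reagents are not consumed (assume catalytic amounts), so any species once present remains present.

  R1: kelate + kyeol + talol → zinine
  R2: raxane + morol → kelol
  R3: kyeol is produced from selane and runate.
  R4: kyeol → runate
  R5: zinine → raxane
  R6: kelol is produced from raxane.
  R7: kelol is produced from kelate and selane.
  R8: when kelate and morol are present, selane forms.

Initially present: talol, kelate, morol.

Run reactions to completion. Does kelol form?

kelate and morol present → selane forms (R8).
kelate and selane present → kelol forms (R7).

Yes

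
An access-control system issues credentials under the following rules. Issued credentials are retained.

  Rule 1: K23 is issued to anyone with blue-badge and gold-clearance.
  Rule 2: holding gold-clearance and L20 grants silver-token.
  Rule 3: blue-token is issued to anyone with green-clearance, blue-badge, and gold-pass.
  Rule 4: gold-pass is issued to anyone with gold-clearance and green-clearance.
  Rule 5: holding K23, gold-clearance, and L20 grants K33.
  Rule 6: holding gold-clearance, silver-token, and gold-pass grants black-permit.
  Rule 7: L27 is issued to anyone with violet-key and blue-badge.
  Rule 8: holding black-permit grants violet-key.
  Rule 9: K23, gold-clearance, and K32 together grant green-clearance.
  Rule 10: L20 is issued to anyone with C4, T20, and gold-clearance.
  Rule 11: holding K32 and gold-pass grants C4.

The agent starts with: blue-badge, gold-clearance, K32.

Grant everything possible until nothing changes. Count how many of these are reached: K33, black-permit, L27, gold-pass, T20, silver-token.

1

Holding blue-badge and gold-clearance grants K23 (Rule 1).
Holding K23, gold-clearance, and K32 grants green-clearance (Rule 9).
Holding gold-clearance and green-clearance grants gold-pass (Rule 4).
K33 would need K23, gold-clearance, and L20 (Rule 5), but L20 is never granted.
black-permit would need gold-clearance, silver-token, and gold-pass (Rule 6), but silver-token is never granted.
L27 would need violet-key and blue-badge (Rule 7), but violet-key is never granted.
gold-pass: reached.
No rule produces T20, and it is not given.
silver-token would need gold-clearance and L20 (Rule 2), but L20 is never granted.
Reached: gold-pass — 1 of the 6.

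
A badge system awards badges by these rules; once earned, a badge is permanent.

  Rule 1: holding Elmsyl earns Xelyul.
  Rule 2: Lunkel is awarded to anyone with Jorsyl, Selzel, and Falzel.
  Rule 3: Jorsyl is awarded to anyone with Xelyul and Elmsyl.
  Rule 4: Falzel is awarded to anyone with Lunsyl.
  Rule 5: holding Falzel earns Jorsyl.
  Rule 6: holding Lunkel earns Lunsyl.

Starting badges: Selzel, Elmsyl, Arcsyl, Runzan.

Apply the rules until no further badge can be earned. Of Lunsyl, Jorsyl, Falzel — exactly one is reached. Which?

With Elmsyl, Xelyul is earned (Rule 1).
With Xelyul and Elmsyl, Jorsyl is earned (Rule 3).
Lunsyl would need Lunkel (Rule 6), but Lunkel is never earned. Falzel would need Lunsyl (Rule 4), but Lunsyl is never earned.

Jorsyl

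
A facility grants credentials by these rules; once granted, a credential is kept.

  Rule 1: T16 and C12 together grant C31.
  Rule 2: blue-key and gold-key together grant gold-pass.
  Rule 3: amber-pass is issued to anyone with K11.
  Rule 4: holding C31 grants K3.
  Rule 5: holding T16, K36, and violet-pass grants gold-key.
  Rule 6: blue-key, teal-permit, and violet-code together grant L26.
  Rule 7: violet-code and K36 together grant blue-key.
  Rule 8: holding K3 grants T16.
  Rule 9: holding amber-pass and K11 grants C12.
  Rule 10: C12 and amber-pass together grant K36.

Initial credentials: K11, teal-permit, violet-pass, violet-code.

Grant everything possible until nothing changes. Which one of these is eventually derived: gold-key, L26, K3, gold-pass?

L26

Holding K11 grants amber-pass (Rule 3).
Holding amber-pass and K11 grants C12 (Rule 9).
Holding C12 and amber-pass grants K36 (Rule 10).
Holding violet-code and K36 grants blue-key (Rule 7).
Holding blue-key, teal-permit, and violet-code grants L26 (Rule 6).
gold-key would need T16, K36, and violet-pass (Rule 5), but T16 is never granted. gold-pass would need blue-key and gold-key (Rule 2), but gold-key is never granted. K3 would need C31 (Rule 4), but C31 is never granted.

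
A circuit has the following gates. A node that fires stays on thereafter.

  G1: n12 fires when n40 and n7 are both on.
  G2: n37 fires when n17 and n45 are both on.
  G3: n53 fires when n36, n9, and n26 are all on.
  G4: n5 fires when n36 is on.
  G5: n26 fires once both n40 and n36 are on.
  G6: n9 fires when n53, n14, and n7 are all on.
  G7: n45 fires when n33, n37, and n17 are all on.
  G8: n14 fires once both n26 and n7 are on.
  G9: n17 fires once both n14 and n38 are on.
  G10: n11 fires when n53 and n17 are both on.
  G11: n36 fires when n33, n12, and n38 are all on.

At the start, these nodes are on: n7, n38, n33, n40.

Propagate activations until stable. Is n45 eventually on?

n45 would need n33, n37, and n17 (G7), but n37 never turns on.

No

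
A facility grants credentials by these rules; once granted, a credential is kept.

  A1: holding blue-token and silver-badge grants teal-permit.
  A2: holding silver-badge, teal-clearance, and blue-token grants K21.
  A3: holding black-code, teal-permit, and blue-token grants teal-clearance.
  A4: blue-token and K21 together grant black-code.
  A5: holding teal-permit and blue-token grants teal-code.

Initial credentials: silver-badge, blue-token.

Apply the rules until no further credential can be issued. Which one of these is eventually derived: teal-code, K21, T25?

Holding blue-token and silver-badge grants teal-permit (A1).
Holding teal-permit and blue-token grants teal-code (A5).
K21 would need silver-badge, teal-clearance, and blue-token (A2), but teal-clearance is never granted. No rule produces T25, and it is not given.

teal-code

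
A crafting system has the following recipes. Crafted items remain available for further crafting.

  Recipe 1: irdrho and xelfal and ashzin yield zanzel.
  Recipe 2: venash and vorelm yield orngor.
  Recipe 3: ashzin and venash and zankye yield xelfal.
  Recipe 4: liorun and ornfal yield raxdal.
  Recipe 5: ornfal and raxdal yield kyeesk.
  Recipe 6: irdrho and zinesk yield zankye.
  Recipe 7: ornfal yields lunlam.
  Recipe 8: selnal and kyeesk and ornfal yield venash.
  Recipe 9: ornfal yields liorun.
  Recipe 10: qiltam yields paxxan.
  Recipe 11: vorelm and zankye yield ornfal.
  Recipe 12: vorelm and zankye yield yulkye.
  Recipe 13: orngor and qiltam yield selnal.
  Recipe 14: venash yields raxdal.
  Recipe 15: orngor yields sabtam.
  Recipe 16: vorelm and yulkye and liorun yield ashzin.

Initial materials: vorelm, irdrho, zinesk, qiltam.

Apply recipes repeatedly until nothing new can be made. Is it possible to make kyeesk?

Yes

Using Recipe 6, irdrho and zinesk make zankye.
vorelm and zankye → ornfal (Recipe 11).
Using Recipe 9, ornfal makes liorun.
Using Recipe 4, liorun and ornfal make raxdal.
ornfal and raxdal → kyeesk (Recipe 5).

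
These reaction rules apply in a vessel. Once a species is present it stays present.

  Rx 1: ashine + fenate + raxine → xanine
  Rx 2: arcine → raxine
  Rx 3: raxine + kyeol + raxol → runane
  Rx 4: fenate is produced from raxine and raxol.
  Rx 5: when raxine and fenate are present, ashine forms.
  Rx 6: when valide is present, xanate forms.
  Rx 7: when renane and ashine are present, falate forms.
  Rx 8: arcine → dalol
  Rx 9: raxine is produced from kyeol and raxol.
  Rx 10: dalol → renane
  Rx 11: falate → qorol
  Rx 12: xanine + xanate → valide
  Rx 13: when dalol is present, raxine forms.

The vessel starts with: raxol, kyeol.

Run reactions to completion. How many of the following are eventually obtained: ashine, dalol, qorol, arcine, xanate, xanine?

2

kyeol and raxol present → raxine forms (Rx 9).
raxine and raxol present → fenate forms (Rx 4).
raxine and fenate present → ashine forms (Rx 5).
ashine, fenate, and raxine present → xanine forms (Rx 1).
ashine: reached.
dalol would need arcine (Rx 8), but arcine never forms.
qorol would need falate (Rx 11), but falate never forms.
No rule produces arcine, and it is not given.
xanate would need valide (Rx 6), but valide never forms.
xanine: reached.
Reached: ashine and xanine — 2 of the 6.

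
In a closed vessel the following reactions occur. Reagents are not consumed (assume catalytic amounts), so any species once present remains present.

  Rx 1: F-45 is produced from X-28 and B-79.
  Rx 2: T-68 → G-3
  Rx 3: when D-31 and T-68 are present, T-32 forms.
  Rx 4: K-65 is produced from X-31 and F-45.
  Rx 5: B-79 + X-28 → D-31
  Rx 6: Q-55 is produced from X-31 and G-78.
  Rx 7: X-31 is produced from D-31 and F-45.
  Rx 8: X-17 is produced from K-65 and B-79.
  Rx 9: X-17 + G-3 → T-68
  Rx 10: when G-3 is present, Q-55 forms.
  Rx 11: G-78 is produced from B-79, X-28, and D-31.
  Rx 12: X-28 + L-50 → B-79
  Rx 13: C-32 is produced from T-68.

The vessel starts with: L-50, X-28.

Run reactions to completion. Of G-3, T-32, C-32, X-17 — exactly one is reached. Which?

X-17

X-28 and L-50 present → B-79 forms (Rx 12).
B-79 and X-28 present → D-31 forms (Rx 5).
X-28 and B-79 present → F-45 forms (Rx 1).
D-31 and F-45 present → X-31 forms (Rx 7).
X-31 and F-45 present → K-65 forms (Rx 4).
K-65 and B-79 present → X-17 forms (Rx 8).
C-32 would need T-68 (Rx 13), but T-68 never forms. G-3 would need T-68 (Rx 2), but T-68 never forms. T-32 would need D-31 and T-68 (Rx 3), but T-68 never forms.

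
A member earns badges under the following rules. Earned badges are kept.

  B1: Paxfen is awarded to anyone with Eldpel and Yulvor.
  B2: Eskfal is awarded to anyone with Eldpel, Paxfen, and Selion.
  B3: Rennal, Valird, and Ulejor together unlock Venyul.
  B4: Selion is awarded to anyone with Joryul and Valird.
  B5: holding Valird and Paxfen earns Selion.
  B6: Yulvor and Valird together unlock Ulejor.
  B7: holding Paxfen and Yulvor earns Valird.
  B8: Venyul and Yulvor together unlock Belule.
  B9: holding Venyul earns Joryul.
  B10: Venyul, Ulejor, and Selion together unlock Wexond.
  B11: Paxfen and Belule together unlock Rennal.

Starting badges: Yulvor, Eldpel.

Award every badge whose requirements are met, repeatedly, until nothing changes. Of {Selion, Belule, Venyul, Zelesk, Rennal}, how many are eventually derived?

With Eldpel and Yulvor, Paxfen is earned (B1).
With Paxfen and Yulvor, Valird is earned (B7).
With Valird and Paxfen, Selion is earned (B5).
Selion: reached.
Belule would need Venyul and Yulvor (B8), but Venyul is never earned.
Venyul would need Rennal, Valird, and Ulejor (B3), but Rennal is never earned.
No rule produces Zelesk, and it is not given.
Rennal would need Paxfen and Belule (B11), but Belule is never earned.
Reached: Selion — 1 of the 5.

1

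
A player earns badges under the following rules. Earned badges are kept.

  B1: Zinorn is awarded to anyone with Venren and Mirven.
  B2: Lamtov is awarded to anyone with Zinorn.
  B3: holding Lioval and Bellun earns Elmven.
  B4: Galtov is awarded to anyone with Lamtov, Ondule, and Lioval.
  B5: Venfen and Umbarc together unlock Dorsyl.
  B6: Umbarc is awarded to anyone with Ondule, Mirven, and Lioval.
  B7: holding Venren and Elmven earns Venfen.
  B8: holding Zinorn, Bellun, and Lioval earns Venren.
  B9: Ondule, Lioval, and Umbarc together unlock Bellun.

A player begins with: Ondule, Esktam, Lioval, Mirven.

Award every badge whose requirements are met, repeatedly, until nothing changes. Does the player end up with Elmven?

Yes

With Ondule, Mirven, and Lioval, Umbarc is earned (B6).
With Ondule, Lioval, and Umbarc, Bellun is earned (B9).
With Lioval and Bellun, Elmven is earned (B3).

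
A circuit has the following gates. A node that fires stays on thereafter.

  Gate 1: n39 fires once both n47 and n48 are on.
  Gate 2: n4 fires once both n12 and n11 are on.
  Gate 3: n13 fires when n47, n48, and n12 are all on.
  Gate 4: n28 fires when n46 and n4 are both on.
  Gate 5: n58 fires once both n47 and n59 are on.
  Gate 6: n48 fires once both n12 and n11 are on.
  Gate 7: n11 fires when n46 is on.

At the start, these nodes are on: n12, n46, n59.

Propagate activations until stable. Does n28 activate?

n46 is on, so n11 fires (Gate 7).
n12 and n11 are on, so n4 fires (Gate 2).
Gate 4: n46 and n4 on → n28 on.

Yes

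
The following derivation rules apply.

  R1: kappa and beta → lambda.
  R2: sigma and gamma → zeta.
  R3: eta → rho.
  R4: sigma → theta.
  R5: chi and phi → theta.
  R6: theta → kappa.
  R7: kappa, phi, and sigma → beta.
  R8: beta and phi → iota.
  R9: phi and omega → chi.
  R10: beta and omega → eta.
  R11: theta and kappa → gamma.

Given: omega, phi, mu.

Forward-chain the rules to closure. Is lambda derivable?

No

lambda would need kappa and beta (R1), but beta is never established.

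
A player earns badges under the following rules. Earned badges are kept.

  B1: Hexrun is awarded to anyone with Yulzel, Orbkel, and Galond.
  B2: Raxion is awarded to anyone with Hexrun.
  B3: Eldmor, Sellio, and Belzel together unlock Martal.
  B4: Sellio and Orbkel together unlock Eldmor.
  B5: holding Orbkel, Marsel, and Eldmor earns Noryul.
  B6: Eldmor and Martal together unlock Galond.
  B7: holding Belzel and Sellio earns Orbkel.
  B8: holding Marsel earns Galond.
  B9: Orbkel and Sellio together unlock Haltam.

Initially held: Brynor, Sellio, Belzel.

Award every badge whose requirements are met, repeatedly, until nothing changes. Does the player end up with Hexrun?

Hexrun would need Yulzel, Orbkel, and Galond (B1), but Yulzel is never earned.

No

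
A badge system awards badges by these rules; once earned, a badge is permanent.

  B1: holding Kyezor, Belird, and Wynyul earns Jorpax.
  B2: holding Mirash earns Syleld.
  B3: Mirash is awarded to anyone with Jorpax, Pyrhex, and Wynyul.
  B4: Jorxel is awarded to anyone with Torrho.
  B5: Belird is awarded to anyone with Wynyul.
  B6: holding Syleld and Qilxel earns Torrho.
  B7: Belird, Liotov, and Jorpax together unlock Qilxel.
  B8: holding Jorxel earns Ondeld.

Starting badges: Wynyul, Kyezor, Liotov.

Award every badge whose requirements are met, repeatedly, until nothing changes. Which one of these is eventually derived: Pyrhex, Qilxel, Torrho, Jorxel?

Qilxel

With Wynyul, Belird is earned (B5).
With Kyezor, Belird, and Wynyul, Jorpax is earned (B1).
With Belird, Liotov, and Jorpax, Qilxel is earned (B7).
Jorxel would need Torrho (B4), but Torrho is never earned. Torrho would need Syleld and Qilxel (B6), but Syleld is never earned. No rule produces Pyrhex, and it is not given.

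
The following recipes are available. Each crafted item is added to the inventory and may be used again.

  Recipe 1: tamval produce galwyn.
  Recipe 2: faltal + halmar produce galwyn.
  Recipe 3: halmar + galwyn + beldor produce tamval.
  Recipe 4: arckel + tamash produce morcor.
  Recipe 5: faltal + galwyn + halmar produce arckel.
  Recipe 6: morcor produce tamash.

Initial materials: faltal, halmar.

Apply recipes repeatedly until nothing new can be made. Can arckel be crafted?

Yes

Using Recipe 2, faltal and halmar make galwyn.
faltal + galwyn + halmar → arckel (Recipe 5).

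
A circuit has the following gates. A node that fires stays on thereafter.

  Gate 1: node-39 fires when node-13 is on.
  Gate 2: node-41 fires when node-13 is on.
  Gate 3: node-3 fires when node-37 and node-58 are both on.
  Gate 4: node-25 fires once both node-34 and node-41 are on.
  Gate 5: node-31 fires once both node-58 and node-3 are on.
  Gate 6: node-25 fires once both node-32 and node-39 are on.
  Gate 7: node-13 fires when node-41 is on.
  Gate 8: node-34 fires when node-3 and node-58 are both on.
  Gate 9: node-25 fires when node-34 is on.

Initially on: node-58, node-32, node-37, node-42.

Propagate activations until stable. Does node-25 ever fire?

Gate 3: node-37 and node-58 on → node-3 on.
Gate 8: node-3 and node-58 on → node-34 on.
Gate 9: node-34 on → node-25 on.

Yes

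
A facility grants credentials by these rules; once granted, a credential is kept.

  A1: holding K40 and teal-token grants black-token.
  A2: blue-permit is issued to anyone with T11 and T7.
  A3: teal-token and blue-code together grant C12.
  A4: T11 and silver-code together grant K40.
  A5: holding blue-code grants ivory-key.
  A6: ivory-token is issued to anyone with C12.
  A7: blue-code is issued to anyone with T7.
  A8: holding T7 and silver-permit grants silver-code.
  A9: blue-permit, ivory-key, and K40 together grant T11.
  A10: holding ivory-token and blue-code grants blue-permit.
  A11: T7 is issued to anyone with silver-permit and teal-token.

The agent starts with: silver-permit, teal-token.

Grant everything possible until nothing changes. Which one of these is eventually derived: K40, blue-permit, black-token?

Holding silver-permit and teal-token grants T7 (A11).
Holding T7 grants blue-code (A7).
Holding teal-token and blue-code grants C12 (A3).
Holding C12 grants ivory-token (A6).
Holding ivory-token and blue-code grants blue-permit (A10).
K40 would need T11 and silver-code (A4), but T11 is never granted. black-token would need K40 and teal-token (A1), but K40 is never granted.

blue-permit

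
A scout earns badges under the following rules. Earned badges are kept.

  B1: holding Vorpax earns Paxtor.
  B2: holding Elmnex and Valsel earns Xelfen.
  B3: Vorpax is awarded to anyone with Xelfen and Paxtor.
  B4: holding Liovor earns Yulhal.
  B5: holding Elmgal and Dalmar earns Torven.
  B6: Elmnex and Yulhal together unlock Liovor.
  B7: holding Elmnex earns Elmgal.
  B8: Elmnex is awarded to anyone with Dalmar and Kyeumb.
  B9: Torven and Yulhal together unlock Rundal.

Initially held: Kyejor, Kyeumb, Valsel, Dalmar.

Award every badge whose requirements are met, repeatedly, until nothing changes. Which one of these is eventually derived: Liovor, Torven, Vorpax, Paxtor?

With Dalmar and Kyeumb, Elmnex is earned (B8).
With Elmnex, Elmgal is earned (B7).
With Elmgal and Dalmar, Torven is earned (B5).
Vorpax would need Xelfen and Paxtor (B3), but Paxtor is never earned. Liovor would need Elmnex and Yulhal (B6), but Yulhal is never earned. Paxtor would need Vorpax (B1), but Vorpax is never earned.

Torven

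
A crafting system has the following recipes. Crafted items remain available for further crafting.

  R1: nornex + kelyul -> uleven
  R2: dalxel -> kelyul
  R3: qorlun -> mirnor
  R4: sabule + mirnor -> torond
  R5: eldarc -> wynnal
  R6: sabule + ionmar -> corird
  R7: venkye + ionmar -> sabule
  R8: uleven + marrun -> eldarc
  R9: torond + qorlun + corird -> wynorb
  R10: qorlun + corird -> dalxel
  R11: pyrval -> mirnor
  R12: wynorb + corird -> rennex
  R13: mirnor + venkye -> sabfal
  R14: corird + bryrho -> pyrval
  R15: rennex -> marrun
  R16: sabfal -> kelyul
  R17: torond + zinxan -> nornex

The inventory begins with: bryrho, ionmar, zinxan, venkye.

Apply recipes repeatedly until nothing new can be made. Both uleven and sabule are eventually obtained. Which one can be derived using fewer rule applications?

sabule

sabule: Using R7, venkye and ionmar make sabule. [1 rule application]
uleven: venkye + ionmar -> sabule (R7). Using R6, sabule and ionmar make corird. Using R14, corird and bryrho make pyrval. Using R11, pyrval makes mirnor. Using R13, mirnor and venkye make sabfal. Using R4, sabule and mirnor make torond. sabfal -> kelyul (R16). Using R17, torond and zinxan make nornex. Using R1, nornex and kelyul make uleven. [9 rule applications]
sabule needs fewer.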